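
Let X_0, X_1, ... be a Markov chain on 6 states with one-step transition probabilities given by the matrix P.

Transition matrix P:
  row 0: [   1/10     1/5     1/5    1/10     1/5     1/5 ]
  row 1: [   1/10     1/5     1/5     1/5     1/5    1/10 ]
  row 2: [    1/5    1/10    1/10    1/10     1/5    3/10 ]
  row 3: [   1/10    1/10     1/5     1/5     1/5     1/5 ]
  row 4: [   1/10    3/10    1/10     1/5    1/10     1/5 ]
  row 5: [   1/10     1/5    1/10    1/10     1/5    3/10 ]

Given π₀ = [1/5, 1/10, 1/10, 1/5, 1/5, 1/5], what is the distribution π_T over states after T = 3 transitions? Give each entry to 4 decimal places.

t=0: π = [0.2000, 0.1000, 0.1000, 0.2000, 0.2000, 0.2000]
t=1: π = [0.1100, 0.1900, 0.1500, 0.1500, 0.1800, 0.2200]
t=2: π = [0.1150, 0.1880, 0.1450, 0.1520, 0.1820, 0.2180]
t=3: π = [0.1145, 0.1885, 0.1455, 0.1522, 0.1818, 0.2175]

π = [0.1145, 0.1885, 0.1455, 0.1522, 0.1818, 0.2175]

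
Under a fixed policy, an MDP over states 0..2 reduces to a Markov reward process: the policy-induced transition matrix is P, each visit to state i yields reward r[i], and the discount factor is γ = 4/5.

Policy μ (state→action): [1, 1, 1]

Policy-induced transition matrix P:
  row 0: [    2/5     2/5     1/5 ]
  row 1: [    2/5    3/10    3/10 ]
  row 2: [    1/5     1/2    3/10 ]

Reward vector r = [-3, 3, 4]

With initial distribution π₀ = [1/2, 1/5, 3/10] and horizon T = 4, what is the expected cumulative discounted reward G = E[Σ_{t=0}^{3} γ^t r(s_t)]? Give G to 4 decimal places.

t=0: π = [0.5000, 0.2000, 0.3000], E[r] = 0.3000, γ^t·E[r] = 0.300000, running G = 0.300000
t=1: π = [0.3400, 0.4100, 0.2500], E[r] = 1.2100, γ^t·E[r] = 0.968000, running G = 1.268000
t=2: π = [0.3500, 0.3840, 0.2660], E[r] = 1.1660, γ^t·E[r] = 0.746240, running G = 2.014240
t=3: π = [0.3468, 0.3882, 0.2650], E[r] = 1.1842, γ^t·E[r] = 0.606310, running G = 2.620550

G = 2.6206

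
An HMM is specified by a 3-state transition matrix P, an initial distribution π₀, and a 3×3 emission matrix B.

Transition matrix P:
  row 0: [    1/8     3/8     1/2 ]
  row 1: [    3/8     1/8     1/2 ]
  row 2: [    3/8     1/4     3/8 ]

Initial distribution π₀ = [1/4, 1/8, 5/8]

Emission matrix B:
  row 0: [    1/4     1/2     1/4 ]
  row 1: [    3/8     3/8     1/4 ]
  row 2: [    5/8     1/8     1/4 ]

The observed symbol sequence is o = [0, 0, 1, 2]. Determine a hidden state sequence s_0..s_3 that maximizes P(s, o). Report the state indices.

t=0: δ = [6.250e-02, 4.688e-02, 3.906e-01]  (obs o_0=0)
t=1: δ = [3.662e-02, 3.662e-02, 9.155e-02]  ψ = [2, 2, 2]  (obs o_1=0)
t=2: δ = [1.717e-02, 8.583e-03, 4.292e-03]  ψ = [2, 2, 2]  (obs o_2=1)
t=3: δ = [8.047e-04, 1.609e-03, 2.146e-03]  ψ = [1, 0, 0]  (obs o_3=2)
backtrack: best end state = 2; path = [2, 2, 0, 2]

path = [2, 2, 0, 2]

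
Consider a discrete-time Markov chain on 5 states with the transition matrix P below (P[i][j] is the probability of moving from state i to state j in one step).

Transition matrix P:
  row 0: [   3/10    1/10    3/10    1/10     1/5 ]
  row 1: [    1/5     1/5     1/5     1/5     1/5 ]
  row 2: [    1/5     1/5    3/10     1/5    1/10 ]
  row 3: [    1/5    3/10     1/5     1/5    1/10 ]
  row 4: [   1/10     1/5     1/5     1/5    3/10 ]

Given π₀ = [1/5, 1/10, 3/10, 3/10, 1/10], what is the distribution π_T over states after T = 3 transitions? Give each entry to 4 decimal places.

t=0: π = [0.2000, 0.1000, 0.3000, 0.3000, 0.1000]
t=1: π = [0.2100, 0.2100, 0.2500, 0.1800, 0.1500]
t=2: π = [0.2060, 0.1970, 0.2460, 0.1790, 0.1720]
t=3: π = [0.2034, 0.1973, 0.2452, 0.1794, 0.1747]

π = [0.2034, 0.1973, 0.2452, 0.1794, 0.1747]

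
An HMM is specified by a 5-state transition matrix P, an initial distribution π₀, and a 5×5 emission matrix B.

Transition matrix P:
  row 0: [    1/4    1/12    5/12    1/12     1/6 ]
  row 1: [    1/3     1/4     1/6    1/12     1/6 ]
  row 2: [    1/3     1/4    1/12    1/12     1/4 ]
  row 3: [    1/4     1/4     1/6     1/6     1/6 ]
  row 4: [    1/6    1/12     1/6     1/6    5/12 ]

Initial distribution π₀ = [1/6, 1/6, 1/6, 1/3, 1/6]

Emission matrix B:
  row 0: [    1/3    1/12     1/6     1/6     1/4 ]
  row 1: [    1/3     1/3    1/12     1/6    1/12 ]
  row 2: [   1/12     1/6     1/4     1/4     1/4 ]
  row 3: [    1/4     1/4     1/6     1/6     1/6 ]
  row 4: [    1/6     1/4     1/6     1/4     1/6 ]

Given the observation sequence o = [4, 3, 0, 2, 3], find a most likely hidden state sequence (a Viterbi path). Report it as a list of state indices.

path = [0, 2, 0, 2, 4]

t=0: δ = [4.167e-02, 1.389e-02, 4.167e-02, 5.556e-02, 2.778e-02]  (obs o_0=4)
t=1: δ = [2.315e-03, 2.315e-03, 4.340e-03, 1.543e-03, 2.894e-03]  ψ = [2, 3, 0, 3, 4]  (obs o_1=3)
t=2: δ = [4.823e-04, 3.617e-04, 8.038e-05, 1.206e-04, 2.009e-04]  ψ = [2, 2, 0, 4, 4]  (obs o_2=0)
t=3: δ = [2.009e-05, 7.535e-06, 5.023e-05, 6.698e-06, 1.395e-05]  ψ = [0, 1, 0, 0, 4]  (obs o_3=2)
t=4: δ = [2.791e-06, 2.093e-06, 2.093e-06, 6.977e-07, 3.140e-06]  ψ = [2, 2, 0, 2, 2]  (obs o_4=3)
backtrack: best end state = 4; path = [0, 2, 0, 2, 4]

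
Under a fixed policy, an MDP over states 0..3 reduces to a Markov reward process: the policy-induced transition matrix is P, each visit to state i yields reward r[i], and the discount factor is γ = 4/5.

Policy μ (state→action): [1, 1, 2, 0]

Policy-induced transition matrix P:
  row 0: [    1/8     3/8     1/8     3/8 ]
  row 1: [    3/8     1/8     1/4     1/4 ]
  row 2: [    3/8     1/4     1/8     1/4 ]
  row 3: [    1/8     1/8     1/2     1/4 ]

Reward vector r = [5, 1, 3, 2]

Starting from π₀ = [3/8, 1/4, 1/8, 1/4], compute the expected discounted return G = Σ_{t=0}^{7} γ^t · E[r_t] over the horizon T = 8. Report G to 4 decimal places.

t=0: π = [0.3750, 0.2500, 0.1250, 0.2500], E[r] = 3.0000, γ^t·E[r] = 3.000000, running G = 3.000000
t=1: π = [0.2188, 0.2344, 0.2500, 0.2969], E[r] = 2.6719, γ^t·E[r] = 2.137500, running G = 5.137500
t=2: π = [0.2461, 0.2109, 0.2656, 0.2773], E[r] = 2.7930, γ^t·E[r] = 1.787500, running G = 6.925000
t=3: π = [0.2441, 0.2197, 0.2554, 0.2808], E[r] = 2.7681, γ^t·E[r] = 1.417250, running G = 8.342250
t=4: π = [0.2438, 0.2180, 0.2578, 0.2805], E[r] = 2.7711, γ^t·E[r] = 1.135050, running G = 9.477300
t=5: π = [0.2439, 0.2182, 0.2574, 0.2805], E[r] = 2.7711, γ^t·E[r] = 0.908020, running G = 10.385320
t=6: π = [0.2439, 0.2182, 0.2574, 0.2805], E[r] = 2.7710, γ^t·E[r] = 0.726398, running G = 11.111718
t=7: π = [0.2439, 0.2182, 0.2575, 0.2805], E[r] = 2.7710, γ^t·E[r] = 0.581122, running G = 11.692839

G = 11.6928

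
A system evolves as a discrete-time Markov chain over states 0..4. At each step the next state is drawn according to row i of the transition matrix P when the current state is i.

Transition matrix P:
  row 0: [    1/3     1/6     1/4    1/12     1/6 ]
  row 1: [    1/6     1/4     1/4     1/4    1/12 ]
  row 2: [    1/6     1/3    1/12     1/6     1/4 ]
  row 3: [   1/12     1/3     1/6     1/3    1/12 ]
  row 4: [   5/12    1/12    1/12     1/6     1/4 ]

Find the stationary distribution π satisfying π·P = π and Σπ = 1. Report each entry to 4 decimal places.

Balance equations π_j = Σ_i π_i·P[i][j]:
  π_0 = 1/3·π_0 + 1/6·π_1 + 1/6·π_2 + 1/12·π_3 + 5/12·π_4
  π_1 = 1/6·π_0 + 1/4·π_1 + 1/3·π_2 + 1/3·π_3 + 1/12·π_4
  π_2 = 1/4·π_0 + 1/4·π_1 + 1/12·π_2 + 1/6·π_3 + 1/12·π_4
  π_3 = 1/12·π_0 + 1/4·π_1 + 1/6·π_2 + 1/3·π_3 + 1/6·π_4
  normalize: π_0 + π_1 + π_2 + π_3 + π_4 = 1
Solving the linear system gives exactly π = [103/453, 107/453, 241/1359, 91/453, 215/1359].

π = [0.2274, 0.2362, 0.1773, 0.2009, 0.1582]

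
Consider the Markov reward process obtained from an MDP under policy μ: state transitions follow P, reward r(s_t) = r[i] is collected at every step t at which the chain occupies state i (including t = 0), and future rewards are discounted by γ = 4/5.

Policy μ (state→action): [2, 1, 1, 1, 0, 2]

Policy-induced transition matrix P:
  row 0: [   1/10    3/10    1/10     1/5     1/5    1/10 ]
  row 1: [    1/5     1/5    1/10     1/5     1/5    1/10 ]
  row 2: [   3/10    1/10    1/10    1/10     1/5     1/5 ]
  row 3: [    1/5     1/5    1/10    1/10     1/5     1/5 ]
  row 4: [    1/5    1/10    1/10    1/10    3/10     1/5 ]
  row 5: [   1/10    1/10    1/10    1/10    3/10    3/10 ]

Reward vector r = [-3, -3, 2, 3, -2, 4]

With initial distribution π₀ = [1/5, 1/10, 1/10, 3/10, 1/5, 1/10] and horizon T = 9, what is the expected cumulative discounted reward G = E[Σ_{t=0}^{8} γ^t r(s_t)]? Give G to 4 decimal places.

t=0: π = [0.2000, 0.1000, 0.1000, 0.3000, 0.2000, 0.1000], E[r] = 0.2000, γ^t·E[r] = 0.200000, running G = 0.200000
t=1: π = [0.1800, 0.1800, 0.1000, 0.1300, 0.2300, 0.1800], E[r] = -0.2300, γ^t·E[r] = -0.184000, running G = 0.016000
t=2: π = [0.1740, 0.1670, 0.1000, 0.1360, 0.2410, 0.1820], E[r] = -0.1690, γ^t·E[r] = -0.108160, running G = -0.092160
t=3: π = [0.1744, 0.1651, 0.1000, 0.1341, 0.2423, 0.1841], E[r] = -0.1644, γ^t·E[r] = -0.084173, running G = -0.176333
t=4: π = [0.1742, 0.1648, 0.1000, 0.1340, 0.2426, 0.1845], E[r] = -0.1624, γ^t·E[r] = -0.066535, running G = -0.242868
t=5: π = [0.1741, 0.1647, 0.1000, 0.1339, 0.2427, 0.1846], E[r] = -0.1621, γ^t·E[r] = -0.053105, running G = -0.295973
t=6: π = [0.1741, 0.1647, 0.1000, 0.1339, 0.2427, 0.1846], E[r] = -0.1620, γ^t·E[r] = -0.042460, running G = -0.338433
t=7: π = [0.1741, 0.1647, 0.1000, 0.1339, 0.2427, 0.1846], E[r] = -0.1620, γ^t·E[r] = -0.033964, running G = -0.372397
t=8: π = [0.1741, 0.1647, 0.1000, 0.1339, 0.2427, 0.1846], E[r] = -0.1619, γ^t·E[r] = -0.027170, running G = -0.399568

G = -0.3996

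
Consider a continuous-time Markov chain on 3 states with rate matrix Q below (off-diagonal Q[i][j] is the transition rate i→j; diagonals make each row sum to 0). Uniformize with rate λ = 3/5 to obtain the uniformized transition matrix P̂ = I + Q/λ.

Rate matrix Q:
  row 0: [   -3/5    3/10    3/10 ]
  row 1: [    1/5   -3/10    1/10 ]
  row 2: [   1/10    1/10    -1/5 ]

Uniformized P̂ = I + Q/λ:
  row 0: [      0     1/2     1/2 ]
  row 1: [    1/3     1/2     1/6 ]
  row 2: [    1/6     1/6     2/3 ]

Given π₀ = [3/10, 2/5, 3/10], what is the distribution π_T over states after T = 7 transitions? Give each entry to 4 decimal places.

π = [0.1924, 0.3464, 0.4612]

t=0: π = [0.3000, 0.4000, 0.3000]
t=1: π = [0.1833, 0.4000, 0.4167]
t=2: π = [0.2028, 0.3611, 0.4361]
t=3: π = [0.1931, 0.3546, 0.4523]
t=4: π = [0.1936, 0.3492, 0.4572]
t=5: π = [0.1926, 0.3476, 0.4598]
t=6: π = [0.1925, 0.3467, 0.4608]
t=7: π = [0.1924, 0.3464, 0.4612]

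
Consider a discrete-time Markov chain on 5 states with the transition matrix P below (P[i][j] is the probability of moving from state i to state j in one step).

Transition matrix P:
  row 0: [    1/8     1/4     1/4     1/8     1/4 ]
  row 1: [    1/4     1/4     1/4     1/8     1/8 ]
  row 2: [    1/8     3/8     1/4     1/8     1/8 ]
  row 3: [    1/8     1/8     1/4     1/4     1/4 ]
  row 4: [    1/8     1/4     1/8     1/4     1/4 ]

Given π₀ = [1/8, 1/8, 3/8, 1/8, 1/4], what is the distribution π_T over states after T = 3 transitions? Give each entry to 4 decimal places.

π = [0.1570, 0.2571, 0.2266, 0.1697, 0.1897]

t=0: π = [0.1250, 0.1250, 0.3750, 0.1250, 0.2500]
t=1: π = [0.1406, 0.2813, 0.2188, 0.1719, 0.1875]
t=2: π = [0.1602, 0.2559, 0.2266, 0.1699, 0.1875]
t=3: π = [0.1570, 0.2571, 0.2266, 0.1697, 0.1897]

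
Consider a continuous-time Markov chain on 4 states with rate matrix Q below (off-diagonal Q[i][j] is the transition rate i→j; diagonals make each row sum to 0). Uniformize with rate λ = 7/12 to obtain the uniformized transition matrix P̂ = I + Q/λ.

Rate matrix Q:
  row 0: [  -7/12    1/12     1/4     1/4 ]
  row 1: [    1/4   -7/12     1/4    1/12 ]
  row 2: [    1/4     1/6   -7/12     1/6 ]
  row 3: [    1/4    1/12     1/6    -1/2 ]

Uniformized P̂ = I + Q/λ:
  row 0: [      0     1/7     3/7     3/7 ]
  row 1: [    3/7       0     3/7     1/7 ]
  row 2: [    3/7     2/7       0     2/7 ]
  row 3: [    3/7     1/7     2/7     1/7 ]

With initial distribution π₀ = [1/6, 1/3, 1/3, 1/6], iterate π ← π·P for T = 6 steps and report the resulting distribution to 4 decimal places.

π = [0.2992, 0.1588, 0.2741, 0.2679]

t=0: π = [0.1667, 0.3333, 0.3333, 0.1667]
t=1: π = [0.3571, 0.1429, 0.2619, 0.2381]
t=2: π = [0.2755, 0.1599, 0.2823, 0.2823]
t=3: π = [0.3105, 0.1603, 0.2672, 0.2619]
t=4: π = [0.2955, 0.1581, 0.2766, 0.2697]
t=5: π = [0.3019, 0.1598, 0.2715, 0.2668]
t=6: π = [0.2992, 0.1588, 0.2741, 0.2679]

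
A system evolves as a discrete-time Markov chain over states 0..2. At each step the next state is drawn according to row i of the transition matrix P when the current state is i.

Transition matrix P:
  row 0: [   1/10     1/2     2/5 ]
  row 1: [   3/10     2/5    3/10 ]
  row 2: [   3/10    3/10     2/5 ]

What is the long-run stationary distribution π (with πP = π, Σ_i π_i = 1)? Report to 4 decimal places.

Balance equations π_j = Σ_i π_i·P[i][j]:
  π_0 = 1/10·π_0 + 3/10·π_1 + 3/10·π_2
  π_1 = 1/2·π_0 + 2/5·π_1 + 3/10·π_2
  normalize: π_0 + π_1 + π_2 = 1
Solving the linear system gives exactly π = [1/4, 7/18, 13/36].

π = [0.2500, 0.3889, 0.3611]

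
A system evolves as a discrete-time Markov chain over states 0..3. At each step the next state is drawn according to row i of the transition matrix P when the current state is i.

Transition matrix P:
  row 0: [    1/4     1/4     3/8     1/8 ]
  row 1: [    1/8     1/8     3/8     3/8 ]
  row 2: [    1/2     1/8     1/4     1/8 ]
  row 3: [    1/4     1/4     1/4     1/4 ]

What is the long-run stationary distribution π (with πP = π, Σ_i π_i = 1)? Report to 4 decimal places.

Balance equations π_j = Σ_i π_i·P[i][j]:
  π_0 = 1/4·π_0 + 1/8·π_1 + 1/2·π_2 + 1/4·π_3
  π_1 = 1/4·π_0 + 1/8·π_1 + 1/8·π_2 + 1/4·π_3
  π_2 = 3/8·π_0 + 3/8·π_1 + 1/4·π_2 + 1/4·π_3
  normalize: π_0 + π_1 + π_2 + π_3 = 1
Solving the linear system gives exactly π = [172/565, 106/565, 176/565, 111/565].

π = [0.3044, 0.1876, 0.3115, 0.1965]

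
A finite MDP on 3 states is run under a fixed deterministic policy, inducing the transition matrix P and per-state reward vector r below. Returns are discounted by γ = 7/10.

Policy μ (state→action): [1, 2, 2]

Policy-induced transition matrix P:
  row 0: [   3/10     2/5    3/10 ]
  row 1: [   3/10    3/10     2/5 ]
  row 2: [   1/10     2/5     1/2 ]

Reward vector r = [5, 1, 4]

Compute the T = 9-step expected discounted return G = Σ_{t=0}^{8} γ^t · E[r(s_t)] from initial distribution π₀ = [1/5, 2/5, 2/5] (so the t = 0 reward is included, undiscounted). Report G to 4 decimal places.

t=0: π = [0.2000, 0.4000, 0.4000], E[r] = 3.0000, γ^t·E[r] = 3.000000, running G = 3.000000
t=1: π = [0.2200, 0.3600, 0.4200], E[r] = 3.1400, γ^t·E[r] = 2.198000, running G = 5.198000
t=2: π = [0.2160, 0.3640, 0.4200], E[r] = 3.1240, γ^t·E[r] = 1.530760, running G = 6.728760
t=3: π = [0.2160, 0.3636, 0.4204], E[r] = 3.1252, γ^t·E[r] = 1.071944, running G = 7.800704
t=4: π = [0.2159, 0.3636, 0.4204], E[r] = 3.1250, γ^t·E[r] = 0.750313, running G = 8.551016
t=5: π = [0.2159, 0.3636, 0.4205], E[r] = 3.1250, γ^t·E[r] = 0.525219, running G = 9.076236
t=6: π = [0.2159, 0.3636, 0.4205], E[r] = 3.1250, γ^t·E[r] = 0.367653, running G = 9.443889
t=7: π = [0.2159, 0.3636, 0.4205], E[r] = 3.1250, γ^t·E[r] = 0.257357, running G = 9.701246
t=8: π = [0.2159, 0.3636, 0.4205], E[r] = 3.1250, γ^t·E[r] = 0.180150, running G = 9.881396

G = 9.8814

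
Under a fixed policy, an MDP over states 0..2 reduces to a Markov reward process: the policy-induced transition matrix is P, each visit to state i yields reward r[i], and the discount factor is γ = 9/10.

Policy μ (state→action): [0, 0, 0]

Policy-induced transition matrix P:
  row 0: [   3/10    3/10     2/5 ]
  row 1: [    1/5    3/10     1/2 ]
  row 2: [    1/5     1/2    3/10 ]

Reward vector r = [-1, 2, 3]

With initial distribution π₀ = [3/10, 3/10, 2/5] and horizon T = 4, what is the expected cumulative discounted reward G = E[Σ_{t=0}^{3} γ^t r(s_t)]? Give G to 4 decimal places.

t=0: π = [0.3000, 0.3000, 0.4000], E[r] = 1.5000, γ^t·E[r] = 1.500000, running G = 1.500000
t=1: π = [0.2300, 0.3800, 0.3900], E[r] = 1.7000, γ^t·E[r] = 1.530000, running G = 3.030000
t=2: π = [0.2230, 0.3780, 0.3990], E[r] = 1.7300, γ^t·E[r] = 1.401300, running G = 4.431300
t=3: π = [0.2223, 0.3798, 0.3979], E[r] = 1.7310, γ^t·E[r] = 1.261899, running G = 5.693199

G = 5.6932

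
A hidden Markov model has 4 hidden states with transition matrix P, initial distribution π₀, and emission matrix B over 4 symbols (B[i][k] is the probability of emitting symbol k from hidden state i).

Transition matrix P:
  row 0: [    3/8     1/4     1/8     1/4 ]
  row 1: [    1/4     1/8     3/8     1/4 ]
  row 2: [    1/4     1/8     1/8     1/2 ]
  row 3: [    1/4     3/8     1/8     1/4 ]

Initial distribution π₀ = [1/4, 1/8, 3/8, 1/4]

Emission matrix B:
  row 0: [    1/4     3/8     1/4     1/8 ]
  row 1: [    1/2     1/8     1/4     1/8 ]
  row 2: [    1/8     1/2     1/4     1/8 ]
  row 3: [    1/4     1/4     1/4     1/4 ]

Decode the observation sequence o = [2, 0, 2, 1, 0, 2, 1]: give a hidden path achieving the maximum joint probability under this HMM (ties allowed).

path = [2, 3, 1, 2, 3, 1, 2]

t=0: δ = [6.250e-02, 3.125e-02, 9.375e-02, 6.250e-02]  (obs o_0=2)
t=1: δ = [5.859e-03, 1.172e-02, 1.465e-03, 1.172e-02]  ψ = [0, 3, 1, 2]  (obs o_1=0)
t=2: δ = [7.324e-04, 1.099e-03, 1.099e-03, 7.324e-04]  ψ = [1, 3, 1, 1]  (obs o_2=2)
t=3: δ = [1.030e-04, 3.433e-05, 2.060e-04, 1.373e-04]  ψ = [0, 3, 1, 2]  (obs o_3=1)
t=4: δ = [1.287e-05, 2.575e-05, 3.219e-06, 2.575e-05]  ψ = [2, 3, 2, 2]  (obs o_4=0)
t=5: δ = [1.609e-06, 2.414e-06, 2.414e-06, 1.609e-06]  ψ = [1, 3, 1, 1]  (obs o_5=2)
t=6: δ = [2.263e-07, 7.544e-08, 4.526e-07, 3.017e-07]  ψ = [0, 3, 1, 2]  (obs o_6=1)
backtrack: best end state = 2; path = [2, 3, 1, 2, 3, 1, 2]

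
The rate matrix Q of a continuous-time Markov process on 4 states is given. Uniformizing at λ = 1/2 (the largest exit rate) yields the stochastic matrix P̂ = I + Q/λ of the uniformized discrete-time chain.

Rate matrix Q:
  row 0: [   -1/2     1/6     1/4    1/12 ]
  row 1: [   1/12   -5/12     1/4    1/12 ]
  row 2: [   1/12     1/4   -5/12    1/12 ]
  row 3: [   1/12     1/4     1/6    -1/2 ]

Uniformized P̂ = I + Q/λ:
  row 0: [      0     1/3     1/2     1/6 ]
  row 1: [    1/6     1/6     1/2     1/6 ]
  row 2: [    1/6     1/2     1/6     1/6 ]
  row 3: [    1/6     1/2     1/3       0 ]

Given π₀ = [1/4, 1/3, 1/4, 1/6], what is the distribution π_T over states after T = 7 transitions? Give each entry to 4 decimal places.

t=0: π = [0.2500, 0.3333, 0.2500, 0.1667]
t=1: π = [0.1250, 0.3472, 0.3889, 0.1389]
t=2: π = [0.1458, 0.3634, 0.3472, 0.1435]
t=3: π = [0.1424, 0.3546, 0.3603, 0.1427]
t=4: π = [0.1429, 0.3581, 0.3561, 0.1429]
t=5: π = [0.1428, 0.3568, 0.3575, 0.1429]
t=6: π = [0.1429, 0.3573, 0.3570, 0.1429]
t=7: π = [0.1429, 0.3571, 0.3572, 0.1429]

π = [0.1429, 0.3571, 0.3572, 0.1429]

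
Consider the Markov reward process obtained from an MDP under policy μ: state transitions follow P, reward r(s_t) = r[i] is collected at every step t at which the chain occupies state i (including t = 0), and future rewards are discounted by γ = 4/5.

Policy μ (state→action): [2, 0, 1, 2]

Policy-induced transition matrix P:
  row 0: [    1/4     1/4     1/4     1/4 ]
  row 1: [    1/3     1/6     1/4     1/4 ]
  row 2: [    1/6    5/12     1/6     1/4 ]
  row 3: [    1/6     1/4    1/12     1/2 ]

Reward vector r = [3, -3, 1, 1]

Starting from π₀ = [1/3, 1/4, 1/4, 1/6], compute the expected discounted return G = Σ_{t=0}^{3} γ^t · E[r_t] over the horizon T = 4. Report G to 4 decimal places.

G = 1.4624

t=0: π = [0.3333, 0.2500, 0.2500, 0.1667], E[r] = 0.6667, γ^t·E[r] = 0.666667, running G = 0.666667
t=1: π = [0.2361, 0.2708, 0.2014, 0.2917], E[r] = 0.3889, γ^t·E[r] = 0.311111, running G = 0.977778
t=2: π = [0.2315, 0.2610, 0.1846, 0.3229], E[r] = 0.4190, γ^t·E[r] = 0.268148, running G = 1.245926
t=3: π = [0.2295, 0.2590, 0.1808, 0.3307], E[r] = 0.4228, γ^t·E[r] = 0.216494, running G = 1.462420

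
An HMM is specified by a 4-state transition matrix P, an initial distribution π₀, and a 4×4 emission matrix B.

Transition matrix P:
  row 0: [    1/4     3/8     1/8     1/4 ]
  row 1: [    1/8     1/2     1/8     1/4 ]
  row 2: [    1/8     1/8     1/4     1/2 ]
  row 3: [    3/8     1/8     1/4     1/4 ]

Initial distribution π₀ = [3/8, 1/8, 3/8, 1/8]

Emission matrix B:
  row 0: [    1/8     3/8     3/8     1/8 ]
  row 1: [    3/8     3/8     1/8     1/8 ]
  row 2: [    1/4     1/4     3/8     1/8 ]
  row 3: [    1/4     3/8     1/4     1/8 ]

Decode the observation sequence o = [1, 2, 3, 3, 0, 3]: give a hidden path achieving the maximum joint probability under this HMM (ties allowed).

t=0: δ = [1.406e-01, 4.688e-02, 9.375e-02, 4.688e-02]  (obs o_0=1)
t=1: δ = [1.318e-02, 6.592e-03, 8.789e-03, 1.172e-02]  ψ = [0, 0, 2, 2]  (obs o_1=2)
t=2: δ = [5.493e-04, 6.180e-04, 3.662e-04, 5.493e-04]  ψ = [3, 0, 3, 2]  (obs o_2=3)
t=3: δ = [2.575e-05, 3.862e-05, 1.717e-05, 2.289e-05]  ψ = [3, 1, 3, 2]  (obs o_3=3)
t=4: δ = [1.073e-06, 7.242e-06, 1.431e-06, 2.414e-06]  ψ = [3, 1, 3, 1]  (obs o_4=0)
t=5: δ = [1.132e-07, 4.526e-07, 1.132e-07, 2.263e-07]  ψ = [1, 1, 1, 1]  (obs o_5=3)
backtrack: best end state = 1; path = [0, 0, 1, 1, 1, 1]

path = [0, 0, 1, 1, 1, 1]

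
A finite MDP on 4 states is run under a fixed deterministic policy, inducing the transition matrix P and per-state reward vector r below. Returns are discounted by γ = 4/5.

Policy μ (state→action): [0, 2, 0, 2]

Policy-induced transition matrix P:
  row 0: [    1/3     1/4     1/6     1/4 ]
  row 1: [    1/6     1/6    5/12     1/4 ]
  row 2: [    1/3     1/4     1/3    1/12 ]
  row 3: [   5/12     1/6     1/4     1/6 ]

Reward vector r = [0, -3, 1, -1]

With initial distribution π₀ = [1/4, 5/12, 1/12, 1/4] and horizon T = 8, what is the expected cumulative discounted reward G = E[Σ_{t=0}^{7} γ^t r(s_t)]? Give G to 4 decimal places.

G = -3.1120

t=0: π = [0.2500, 0.4167, 0.0833, 0.2500], E[r] = -1.4167, γ^t·E[r] = -1.416667, running G = -1.416667
t=1: π = [0.2847, 0.1944, 0.3056, 0.2153], E[r] = -0.4931, γ^t·E[r] = -0.394444, running G = -1.811111
t=2: π = [0.3189, 0.2159, 0.2841, 0.1811], E[r] = -0.5446, γ^t·E[r] = -0.348519, running G = -2.159630
t=3: π = [0.3125, 0.2169, 0.2831, 0.1875], E[r] = -0.5552, γ^t·E[r] = -0.284272, running G = -2.443901
t=4: π = [0.3128, 0.2163, 0.2837, 0.1872], E[r] = -0.5524, γ^t·E[r] = -0.226250, running G = -2.670151
t=5: π = [0.3129, 0.2164, 0.2836, 0.1871], E[r] = -0.5526, γ^t·E[r] = -0.181083, running G = -2.851234
t=6: π = [0.3129, 0.2164, 0.2836, 0.1871], E[r] = -0.5526, γ^t·E[r] = -0.144871, running G = -2.996105
t=7: π = [0.3129, 0.2164, 0.2836, 0.1871], E[r] = -0.5526, γ^t·E[r] = -0.115895, running G = -3.112000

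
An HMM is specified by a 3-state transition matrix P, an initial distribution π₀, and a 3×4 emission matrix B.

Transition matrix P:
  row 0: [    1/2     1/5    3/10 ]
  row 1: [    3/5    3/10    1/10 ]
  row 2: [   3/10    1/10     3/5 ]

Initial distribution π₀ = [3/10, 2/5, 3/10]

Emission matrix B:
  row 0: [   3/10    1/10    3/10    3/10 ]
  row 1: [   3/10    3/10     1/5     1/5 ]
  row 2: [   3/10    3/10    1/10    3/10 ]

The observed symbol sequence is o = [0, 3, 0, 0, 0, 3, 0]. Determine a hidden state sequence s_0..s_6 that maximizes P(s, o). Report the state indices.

path = [2, 2, 2, 2, 2, 2, 2]

t=0: δ = [9.000e-02, 1.200e-01, 9.000e-02]  (obs o_0=0)
t=1: δ = [2.160e-02, 7.200e-03, 1.620e-02]  ψ = [1, 1, 2]  (obs o_1=3)
t=2: δ = [3.240e-03, 1.296e-03, 2.916e-03]  ψ = [0, 0, 2]  (obs o_2=0)
t=3: δ = [4.860e-04, 1.944e-04, 5.249e-04]  ψ = [0, 0, 2]  (obs o_3=0)
t=4: δ = [7.290e-05, 2.916e-05, 9.448e-05]  ψ = [0, 0, 2]  (obs o_4=0)
t=5: δ = [1.093e-05, 2.916e-06, 1.701e-05]  ψ = [0, 0, 2]  (obs o_5=3)
t=6: δ = [1.640e-06, 6.561e-07, 3.061e-06]  ψ = [0, 0, 2]  (obs o_6=0)
backtrack: best end state = 2; path = [2, 2, 2, 2, 2, 2, 2]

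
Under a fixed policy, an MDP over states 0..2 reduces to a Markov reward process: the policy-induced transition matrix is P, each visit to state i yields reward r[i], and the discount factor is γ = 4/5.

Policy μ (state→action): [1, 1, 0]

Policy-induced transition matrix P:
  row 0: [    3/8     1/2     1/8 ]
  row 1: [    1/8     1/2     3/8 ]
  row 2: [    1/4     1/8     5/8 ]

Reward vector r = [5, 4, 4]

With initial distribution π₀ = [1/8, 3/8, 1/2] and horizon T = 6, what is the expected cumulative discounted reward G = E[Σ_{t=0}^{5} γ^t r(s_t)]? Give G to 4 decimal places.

t=0: π = [0.1250, 0.3750, 0.5000], E[r] = 4.1250, γ^t·E[r] = 4.125000, running G = 4.125000
t=1: π = [0.2188, 0.3125, 0.4688], E[r] = 4.2188, γ^t·E[r] = 3.375000, running G = 7.500000
t=2: π = [0.2383, 0.3242, 0.4375], E[r] = 4.2383, γ^t·E[r] = 2.712500, running G = 10.212500
t=3: π = [0.2393, 0.3359, 0.4248], E[r] = 4.2393, γ^t·E[r] = 2.170500, running G = 12.383000
t=4: π = [0.2379, 0.3407, 0.4214], E[r] = 4.2379, γ^t·E[r] = 1.735850, running G = 14.118850
t=5: π = [0.2372, 0.3420, 0.4209], E[r] = 4.2372, γ^t·E[r] = 1.388430, running G = 15.507280

G = 15.5073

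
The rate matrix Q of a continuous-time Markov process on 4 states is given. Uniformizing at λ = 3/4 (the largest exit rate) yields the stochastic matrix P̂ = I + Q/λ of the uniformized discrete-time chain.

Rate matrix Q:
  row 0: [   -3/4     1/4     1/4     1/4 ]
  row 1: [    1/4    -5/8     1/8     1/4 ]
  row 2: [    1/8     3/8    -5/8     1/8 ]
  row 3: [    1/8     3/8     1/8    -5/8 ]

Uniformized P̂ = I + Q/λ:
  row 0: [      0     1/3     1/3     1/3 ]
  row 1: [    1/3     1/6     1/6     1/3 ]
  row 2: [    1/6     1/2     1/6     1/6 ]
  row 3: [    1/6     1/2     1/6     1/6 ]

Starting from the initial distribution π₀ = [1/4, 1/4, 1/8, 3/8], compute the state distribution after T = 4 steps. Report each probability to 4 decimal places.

t=0: π = [0.2500, 0.2500, 0.1250, 0.3750]
t=1: π = [0.1667, 0.3750, 0.2083, 0.2500]
t=2: π = [0.2014, 0.3472, 0.1944, 0.2569]
t=3: π = [0.1910, 0.3507, 0.2002, 0.2581]
t=4: π = [0.1933, 0.3513, 0.1985, 0.2569]

π = [0.1933, 0.3513, 0.1985, 0.2569]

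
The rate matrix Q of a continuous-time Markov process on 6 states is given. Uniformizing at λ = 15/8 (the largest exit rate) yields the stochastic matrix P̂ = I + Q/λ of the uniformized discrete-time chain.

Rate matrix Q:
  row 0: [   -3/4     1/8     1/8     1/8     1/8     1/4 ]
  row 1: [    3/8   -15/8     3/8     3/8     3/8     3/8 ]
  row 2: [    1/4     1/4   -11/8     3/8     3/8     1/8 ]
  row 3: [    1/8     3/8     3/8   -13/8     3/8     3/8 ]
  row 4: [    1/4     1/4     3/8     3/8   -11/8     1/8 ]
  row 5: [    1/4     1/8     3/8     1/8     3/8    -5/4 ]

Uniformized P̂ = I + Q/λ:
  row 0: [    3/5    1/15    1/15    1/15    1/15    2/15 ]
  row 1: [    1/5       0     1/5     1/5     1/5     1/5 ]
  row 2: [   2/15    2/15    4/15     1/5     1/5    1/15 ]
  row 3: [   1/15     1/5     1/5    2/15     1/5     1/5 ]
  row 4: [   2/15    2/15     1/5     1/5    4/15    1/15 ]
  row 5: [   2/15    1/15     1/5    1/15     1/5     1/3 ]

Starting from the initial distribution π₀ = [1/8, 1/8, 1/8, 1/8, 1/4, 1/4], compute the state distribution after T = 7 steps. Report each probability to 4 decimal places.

t=0: π = [0.1250, 0.1250, 0.1250, 0.1250, 0.2500, 0.2500]
t=1: π = [0.1917, 0.1000, 0.1917, 0.1417, 0.2000, 0.1750]
t=2: π = [0.2200, 0.1050, 0.1872, 0.1417, 0.1878, 0.1583]
t=3: π = [0.2336, 0.1036, 0.1831, 0.1401, 0.1832, 0.1564]
t=4: π = [0.2399, 0.1029, 0.1811, 0.1387, 0.1811, 0.1564]
t=5: π = [0.2429, 0.1024, 0.1801, 0.1379, 0.1801, 0.1566]
t=6: π = [0.2443, 0.1022, 0.1796, 0.1375, 0.1796, 0.1567]
t=7: π = [0.2450, 0.1021, 0.1794, 0.1374, 0.1794, 0.1567]

π = [0.2450, 0.1021, 0.1794, 0.1374, 0.1794, 0.1567]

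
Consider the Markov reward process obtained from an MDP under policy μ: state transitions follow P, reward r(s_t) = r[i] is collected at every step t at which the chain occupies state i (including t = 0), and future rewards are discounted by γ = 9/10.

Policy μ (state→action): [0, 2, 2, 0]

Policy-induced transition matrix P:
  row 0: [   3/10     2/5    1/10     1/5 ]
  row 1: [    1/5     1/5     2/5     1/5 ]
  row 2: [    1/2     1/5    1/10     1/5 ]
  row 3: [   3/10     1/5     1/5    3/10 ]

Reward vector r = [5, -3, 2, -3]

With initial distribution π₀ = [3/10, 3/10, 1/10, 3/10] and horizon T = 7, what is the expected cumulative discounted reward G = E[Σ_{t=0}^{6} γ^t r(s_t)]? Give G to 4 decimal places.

G = 2.0152

t=0: π = [0.3000, 0.3000, 0.1000, 0.3000], E[r] = -0.1000, γ^t·E[r] = -0.100000, running G = -0.100000
t=1: π = [0.2900, 0.2600, 0.2200, 0.2300], E[r] = 0.4200, γ^t·E[r] = 0.378000, running G = 0.278000
t=2: π = [0.3180, 0.2580, 0.2010, 0.2230], E[r] = 0.5490, γ^t·E[r] = 0.444690, running G = 0.722690
t=3: π = [0.3144, 0.2636, 0.1997, 0.2223], E[r] = 0.5137, γ^t·E[r] = 0.374487, running G = 1.097177
t=4: π = [0.3136, 0.2629, 0.2013, 0.2222], E[r] = 0.5152, γ^t·E[r] = 0.338016, running G = 1.435193
t=5: π = [0.3140, 0.2627, 0.2011, 0.2222], E[r] = 0.5172, γ^t·E[r] = 0.305417, running G = 1.740611
t=6: π = [0.3139, 0.2628, 0.2010, 0.2222], E[r] = 0.5168, γ^t·E[r] = 0.274623, running G = 2.015234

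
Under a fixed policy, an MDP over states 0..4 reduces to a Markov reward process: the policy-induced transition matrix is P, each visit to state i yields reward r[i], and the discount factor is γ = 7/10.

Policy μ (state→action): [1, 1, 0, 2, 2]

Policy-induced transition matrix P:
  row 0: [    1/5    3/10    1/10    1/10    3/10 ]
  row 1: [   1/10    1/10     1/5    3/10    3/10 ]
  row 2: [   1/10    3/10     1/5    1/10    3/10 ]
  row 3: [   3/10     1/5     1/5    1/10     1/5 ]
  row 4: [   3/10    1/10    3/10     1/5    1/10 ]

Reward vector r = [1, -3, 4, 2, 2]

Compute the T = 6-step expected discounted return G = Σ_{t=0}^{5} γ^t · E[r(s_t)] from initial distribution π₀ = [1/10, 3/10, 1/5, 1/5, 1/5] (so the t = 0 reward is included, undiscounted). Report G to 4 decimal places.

G = 3.2447

t=0: π = [0.1000, 0.3000, 0.2000, 0.2000, 0.2000], E[r] = 0.8000, γ^t·E[r] = 0.800000, running G = 0.800000
t=1: π = [0.1900, 0.1800, 0.2100, 0.1800, 0.2400], E[r] = 1.3300, γ^t·E[r] = 0.931000, running G = 1.731000
t=2: π = [0.2030, 0.1980, 0.2050, 0.1600, 0.2340], E[r] = 1.2170, γ^t·E[r] = 0.596330, running G = 2.327330
t=3: π = [0.1991, 0.1976, 0.2031, 0.1630, 0.2372], E[r] = 1.2191, γ^t·E[r] = 0.418151, running G = 2.745481
t=4: π = [0.2000, 0.1967, 0.2038, 0.1632, 0.2363], E[r] = 1.2240, γ^t·E[r] = 0.293875, running G = 3.039356
t=5: π = [0.1999, 0.1971, 0.2036, 0.1630, 0.2364], E[r] = 1.2220, γ^t·E[r] = 0.205379, running G = 3.244736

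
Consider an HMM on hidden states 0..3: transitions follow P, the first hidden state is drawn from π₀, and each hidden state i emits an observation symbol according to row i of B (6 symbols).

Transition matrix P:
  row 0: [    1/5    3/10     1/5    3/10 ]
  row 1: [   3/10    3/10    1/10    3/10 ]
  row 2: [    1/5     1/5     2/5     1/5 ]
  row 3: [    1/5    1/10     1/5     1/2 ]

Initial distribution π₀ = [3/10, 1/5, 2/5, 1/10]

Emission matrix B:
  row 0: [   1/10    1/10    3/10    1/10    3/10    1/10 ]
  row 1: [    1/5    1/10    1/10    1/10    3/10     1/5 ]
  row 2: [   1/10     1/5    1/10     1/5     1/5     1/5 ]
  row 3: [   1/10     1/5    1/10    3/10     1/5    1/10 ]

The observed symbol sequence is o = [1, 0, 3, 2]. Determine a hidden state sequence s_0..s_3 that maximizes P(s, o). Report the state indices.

t=0: δ = [3.000e-02, 2.000e-02, 8.000e-02, 2.000e-02]  (obs o_0=1)
t=1: δ = [1.600e-03, 3.200e-03, 3.200e-03, 1.600e-03]  ψ = [2, 2, 2, 2]  (obs o_1=0)
t=2: δ = [9.600e-05, 9.600e-05, 2.560e-04, 2.880e-04]  ψ = [1, 1, 2, 1]  (obs o_2=3)
t=3: δ = [1.728e-05, 5.120e-06, 1.024e-05, 1.440e-05]  ψ = [3, 2, 2, 3]  (obs o_3=2)
backtrack: best end state = 0; path = [2, 1, 3, 0]

path = [2, 1, 3, 0]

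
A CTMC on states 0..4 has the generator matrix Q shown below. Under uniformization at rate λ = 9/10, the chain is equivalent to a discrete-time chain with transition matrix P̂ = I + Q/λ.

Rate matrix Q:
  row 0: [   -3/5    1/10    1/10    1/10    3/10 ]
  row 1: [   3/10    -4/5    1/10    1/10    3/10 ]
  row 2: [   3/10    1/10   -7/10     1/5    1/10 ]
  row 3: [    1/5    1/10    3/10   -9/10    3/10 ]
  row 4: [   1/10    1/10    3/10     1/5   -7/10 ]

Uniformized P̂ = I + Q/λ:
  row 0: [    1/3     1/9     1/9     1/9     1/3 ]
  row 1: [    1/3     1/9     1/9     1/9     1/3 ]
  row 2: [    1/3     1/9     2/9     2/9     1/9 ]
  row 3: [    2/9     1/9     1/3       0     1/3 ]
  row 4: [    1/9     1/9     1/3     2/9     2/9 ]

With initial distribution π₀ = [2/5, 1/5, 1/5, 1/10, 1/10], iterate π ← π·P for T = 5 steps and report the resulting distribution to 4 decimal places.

π = [0.2603, 0.1111, 0.2257, 0.1481, 0.2548]

t=0: π = [0.4000, 0.2000, 0.2000, 0.1000, 0.1000]
t=1: π = [0.3000, 0.1111, 0.1778, 0.1333, 0.2778]
t=2: π = [0.2568, 0.1111, 0.2222, 0.1469, 0.2630]
t=3: π = [0.2586, 0.1111, 0.2269, 0.1487, 0.2547]
t=4: π = [0.2602, 0.1111, 0.2260, 0.1481, 0.2546]
t=5: π = [0.2603, 0.1111, 0.2257, 0.1481, 0.2548]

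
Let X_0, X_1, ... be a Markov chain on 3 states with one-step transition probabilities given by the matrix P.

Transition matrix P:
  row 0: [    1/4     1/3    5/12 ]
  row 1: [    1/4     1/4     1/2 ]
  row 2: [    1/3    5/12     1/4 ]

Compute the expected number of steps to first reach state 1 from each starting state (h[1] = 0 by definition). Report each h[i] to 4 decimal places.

h = [2.7541, 0.0000, 2.5574]

First-step conditioning: h[1] = 0; for i ≠ 1, h[i] = 1 + Σ_k P[i][k]·h[k].
  h[0] = 1 + 1/4·h[0] + 5/12·h[2]
  h[2] = 1 + 1/3·h[0] + 1/4·h[2]
Solving the 2×2 linear system over states ≠ 1 gives exactly h = [168/61, 0, 156/61] (h[1] = 0 is the target).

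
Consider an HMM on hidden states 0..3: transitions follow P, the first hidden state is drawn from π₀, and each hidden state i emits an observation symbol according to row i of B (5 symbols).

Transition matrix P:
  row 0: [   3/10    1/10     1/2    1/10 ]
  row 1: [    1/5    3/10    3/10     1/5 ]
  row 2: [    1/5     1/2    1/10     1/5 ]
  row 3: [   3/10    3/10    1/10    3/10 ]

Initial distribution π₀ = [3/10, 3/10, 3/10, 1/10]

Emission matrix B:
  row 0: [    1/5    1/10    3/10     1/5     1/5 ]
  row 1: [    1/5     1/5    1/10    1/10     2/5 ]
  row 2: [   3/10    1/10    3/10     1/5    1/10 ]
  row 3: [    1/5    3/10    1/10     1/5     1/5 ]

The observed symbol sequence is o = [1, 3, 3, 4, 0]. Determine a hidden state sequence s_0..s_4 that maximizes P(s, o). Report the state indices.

path = [1, 0, 2, 1, 2]

t=0: δ = [3.000e-02, 6.000e-02, 3.000e-02, 3.000e-02]  (obs o_0=1)
t=1: δ = [2.400e-03, 1.800e-03, 3.600e-03, 2.400e-03]  ψ = [1, 1, 1, 1]  (obs o_1=3)
t=2: δ = [1.440e-04, 1.800e-04, 2.400e-04, 1.440e-04]  ψ = [0, 2, 0, 2]  (obs o_2=3)
t=3: δ = [9.600e-06, 4.800e-05, 7.200e-06, 9.600e-06]  ψ = [2, 2, 0, 2]  (obs o_3=4)
t=4: δ = [1.920e-06, 2.880e-06, 4.320e-06, 1.920e-06]  ψ = [1, 1, 1, 1]  (obs o_4=0)
backtrack: best end state = 2; path = [1, 0, 2, 1, 2]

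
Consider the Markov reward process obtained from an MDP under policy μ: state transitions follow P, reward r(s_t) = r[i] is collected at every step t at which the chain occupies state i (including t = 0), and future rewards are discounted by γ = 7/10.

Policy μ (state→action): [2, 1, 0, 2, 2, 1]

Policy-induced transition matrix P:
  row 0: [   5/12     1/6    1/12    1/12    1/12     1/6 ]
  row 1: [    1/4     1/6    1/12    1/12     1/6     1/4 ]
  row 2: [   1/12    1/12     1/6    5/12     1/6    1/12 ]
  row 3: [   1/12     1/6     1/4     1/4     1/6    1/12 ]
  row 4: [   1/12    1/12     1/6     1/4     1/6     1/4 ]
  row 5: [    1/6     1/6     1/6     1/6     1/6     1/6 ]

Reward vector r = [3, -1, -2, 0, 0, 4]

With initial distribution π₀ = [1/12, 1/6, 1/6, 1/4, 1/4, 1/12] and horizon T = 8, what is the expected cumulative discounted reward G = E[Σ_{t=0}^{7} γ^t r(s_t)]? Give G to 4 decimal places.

t=0: π = [0.0833, 0.1667, 0.1667, 0.2500, 0.2500, 0.0833], E[r] = 0.0833, γ^t·E[r] = 0.083333, running G = 0.083333
t=1: π = [0.1458, 0.1319, 0.1667, 0.2292, 0.1597, 0.1667], E[r] = 0.6389, γ^t·E[r] = 0.447222, running G = 0.530556
t=2: π = [0.1678, 0.1395, 0.1626, 0.2176, 0.1545, 0.1580], E[r] = 0.6707, γ^t·E[r] = 0.328652, running G = 0.859207
t=3: π = [0.1757, 0.1402, 0.1592, 0.2127, 0.1527, 0.1595], E[r] = 0.7064, γ^t·E[r] = 0.242280, running G = 1.101487
t=4: π = [0.1786, 0.1407, 0.1581, 0.2106, 0.1520, 0.1601], E[r] = 0.7192, γ^t·E[r] = 0.172680, running G = 1.274167
t=5: π = [0.1796, 0.1408, 0.1576, 0.2098, 0.1518, 0.1603], E[r] = 0.7242, γ^t·E[r] = 0.121719, running G = 1.395886
t=6: π = [0.1800, 0.1409, 0.1574, 0.2095, 0.1517, 0.1604], E[r] = 0.7261, γ^t·E[r] = 0.085425, running G = 1.481311
t=7: π = [0.1802, 0.1409, 0.1574, 0.2094, 0.1517, 0.1605], E[r] = 0.7268, γ^t·E[r] = 0.059856, running G = 1.541167

G = 1.5412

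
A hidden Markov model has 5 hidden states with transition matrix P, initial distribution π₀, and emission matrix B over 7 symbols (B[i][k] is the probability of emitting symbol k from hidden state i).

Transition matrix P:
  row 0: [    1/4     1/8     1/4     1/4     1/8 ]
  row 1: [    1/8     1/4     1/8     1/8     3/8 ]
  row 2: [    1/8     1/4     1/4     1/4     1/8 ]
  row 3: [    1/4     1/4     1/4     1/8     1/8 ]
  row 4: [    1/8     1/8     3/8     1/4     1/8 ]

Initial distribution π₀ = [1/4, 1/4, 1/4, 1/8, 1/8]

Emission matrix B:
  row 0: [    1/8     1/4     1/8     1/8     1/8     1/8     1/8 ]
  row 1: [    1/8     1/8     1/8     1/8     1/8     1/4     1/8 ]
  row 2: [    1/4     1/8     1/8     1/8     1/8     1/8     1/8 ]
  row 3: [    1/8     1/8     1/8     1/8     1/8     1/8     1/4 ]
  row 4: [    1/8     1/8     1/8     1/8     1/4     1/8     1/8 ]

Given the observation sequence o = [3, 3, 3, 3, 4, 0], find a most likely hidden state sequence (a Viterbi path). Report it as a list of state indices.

path = [1, 4, 2, 1, 4, 2]

t=0: δ = [3.125e-02, 3.125e-02, 3.125e-02, 1.562e-02, 1.562e-02]  (obs o_0=3)
t=1: δ = [9.766e-04, 9.766e-04, 9.766e-04, 9.766e-04, 1.465e-03]  ψ = [0, 1, 0, 0, 1]  (obs o_1=3)
t=2: δ = [3.052e-05, 3.052e-05, 6.866e-05, 4.578e-05, 4.578e-05]  ψ = [0, 1, 4, 4, 1]  (obs o_2=3)
t=3: δ = [1.431e-06, 2.146e-06, 2.146e-06, 2.146e-06, 1.431e-06]  ψ = [3, 2, 2, 2, 1]  (obs o_3=3)
t=4: δ = [6.706e-08, 6.706e-08, 6.706e-08, 6.706e-08, 2.012e-07]  ψ = [3, 1, 2, 2, 1]  (obs o_4=4)
t=5: δ = [3.143e-09, 3.143e-09, 1.886e-08, 6.286e-09, 3.143e-09]  ψ = [4, 4, 4, 4, 1]  (obs o_5=0)
backtrack: best end state = 2; path = [1, 4, 2, 1, 4, 2]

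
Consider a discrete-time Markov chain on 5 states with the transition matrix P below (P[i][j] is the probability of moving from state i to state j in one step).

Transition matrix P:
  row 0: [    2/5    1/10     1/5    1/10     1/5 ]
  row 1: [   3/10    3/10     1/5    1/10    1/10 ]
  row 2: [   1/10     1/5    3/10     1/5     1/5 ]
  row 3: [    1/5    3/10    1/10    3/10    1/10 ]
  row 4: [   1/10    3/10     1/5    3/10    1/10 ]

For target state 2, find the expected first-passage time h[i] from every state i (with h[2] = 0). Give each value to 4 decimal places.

h = [5.4412, 5.4265, 0.0000, 6.1029, 5.5588]

First-step conditioning: h[2] = 0; for i ≠ 2, h[i] = 1 + Σ_k P[i][k]·h[k].
  h[0] = 1 + 2/5·h[0] + 1/10·h[1] + 1/10·h[3] + 1/5·h[4]
  h[1] = 1 + 3/10·h[0] + 3/10·h[1] + 1/10·h[3] + 1/10·h[4]
  h[3] = 1 + 1/5·h[0] + 3/10·h[1] + 3/10·h[3] + 1/10·h[4]
  h[4] = 1 + 1/10·h[0] + 3/10·h[1] + 3/10·h[3] + 1/10·h[4]
Solving the 4×4 linear system over states ≠ 2 gives exactly h = [185/34, 369/68, 0, 415/68, 189/34] (h[2] = 0 is the target).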